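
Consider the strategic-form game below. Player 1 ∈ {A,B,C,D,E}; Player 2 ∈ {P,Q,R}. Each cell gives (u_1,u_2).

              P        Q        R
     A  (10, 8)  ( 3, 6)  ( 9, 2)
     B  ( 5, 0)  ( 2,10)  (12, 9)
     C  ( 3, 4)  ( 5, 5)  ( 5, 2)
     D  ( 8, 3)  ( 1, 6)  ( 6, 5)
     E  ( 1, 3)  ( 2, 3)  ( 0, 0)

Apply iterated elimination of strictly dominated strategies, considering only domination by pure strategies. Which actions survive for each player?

Survivors P1:{A,C} P2:{P,Q}

P1 drop D (A beats it: P:10>8 Q:3>1 R:9>6)
P1 drop E (A beats it: P:10>1 Q:3>2 R:9>0)
P2 drop R (Q beats it: A:6>2 B:10>9 C:5>2)
P1 drop B (A beats it: P:10>5 Q:3>2)
P1→{A,C} P2→{P,Q}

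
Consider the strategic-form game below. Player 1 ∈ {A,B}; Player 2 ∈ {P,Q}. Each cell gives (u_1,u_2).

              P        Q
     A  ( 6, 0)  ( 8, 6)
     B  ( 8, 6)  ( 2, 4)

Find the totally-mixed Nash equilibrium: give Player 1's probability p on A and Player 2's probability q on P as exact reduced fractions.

p=1/4, q=3/4

P1 indiff ⇒ q·6+(1-q)·8 = q·8+(1-q)·2 ⇒ q(-2) = (1-q)(-6) ⇒ q = 3/4
P2 indiff ⇒ p·0+(1-p)·6 = p·6+(1-p)·4 ⇒ p(-6) = (1-p)(-2) ⇒ p = 1/4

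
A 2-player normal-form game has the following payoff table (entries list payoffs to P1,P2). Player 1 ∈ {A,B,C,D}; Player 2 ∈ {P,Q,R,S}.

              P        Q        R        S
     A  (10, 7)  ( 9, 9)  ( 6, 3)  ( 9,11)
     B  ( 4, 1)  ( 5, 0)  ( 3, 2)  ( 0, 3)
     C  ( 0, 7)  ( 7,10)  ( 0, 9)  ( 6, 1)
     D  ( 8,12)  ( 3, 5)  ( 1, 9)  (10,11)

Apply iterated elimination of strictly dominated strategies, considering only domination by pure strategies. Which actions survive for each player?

P1 drop B (A beats it: P:10>4 Q:9>5 R:6>3 S:9>0)
P1 drop C (A beats it: P:10>0 Q:9>7 R:6>0 S:9>6)
P2 drop Q (S beats it: A:11>9 D:11>5)
P2 drop R (P beats it: A:7>3 D:12>9)
P1→{A,D} P2→{P,S}

Remaining: P1:{A,D} P2:{P,S}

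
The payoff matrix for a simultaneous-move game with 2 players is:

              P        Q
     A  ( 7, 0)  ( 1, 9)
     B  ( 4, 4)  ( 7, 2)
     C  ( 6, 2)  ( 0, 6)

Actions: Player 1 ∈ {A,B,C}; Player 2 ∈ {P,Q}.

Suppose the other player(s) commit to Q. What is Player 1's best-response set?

P1 best: {B}

u_1(A vs Q) = 1
u_1(B vs Q) = 7
u_1(C vs Q) = 0
max payoff 7 at {B}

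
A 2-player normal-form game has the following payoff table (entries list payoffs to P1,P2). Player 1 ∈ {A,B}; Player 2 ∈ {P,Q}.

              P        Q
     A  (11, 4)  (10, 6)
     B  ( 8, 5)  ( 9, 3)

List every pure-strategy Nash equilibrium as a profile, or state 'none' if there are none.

(A,P): not NE [P2→Q gives 6>4]
(A,Q): NE
(B,P): not NE [P1→A gives 11>8]
(B,Q): not NE [P1→A gives 10>9; P2→P gives 5>3]

NE set: (A,Q)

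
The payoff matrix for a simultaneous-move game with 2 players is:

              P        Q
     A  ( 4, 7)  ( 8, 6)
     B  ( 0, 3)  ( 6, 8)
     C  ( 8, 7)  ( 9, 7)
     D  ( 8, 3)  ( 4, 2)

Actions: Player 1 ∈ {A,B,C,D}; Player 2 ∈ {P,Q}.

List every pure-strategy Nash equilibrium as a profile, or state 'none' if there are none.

Nash profiles: (C,P), (C,Q), (D,P)

(A,P): not NE [P1→D gives 8>4]
(A,Q): not NE [P1→C gives 9>8; P2→P gives 7>6]
(B,P): not NE [P1→D gives 8>0; P2→Q gives 8>3]
(B,Q): not NE [P1→C gives 9>6]
(C,P): NE
(C,Q): NE
(D,P): NE
(D,Q): not NE [P1→C gives 9>4; P2→P gives 3>2]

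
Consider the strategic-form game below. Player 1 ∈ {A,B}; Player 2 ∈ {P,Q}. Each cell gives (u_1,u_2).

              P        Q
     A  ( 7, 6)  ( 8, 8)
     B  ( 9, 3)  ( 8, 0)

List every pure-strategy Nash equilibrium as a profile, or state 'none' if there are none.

(A,P): not NE [P1→B gives 9>7; P2→Q gives 8>6]
(A,Q): NE
(B,P): NE
(B,Q): not NE [P2→P gives 3>0]

NE set: (A,Q), (B,P)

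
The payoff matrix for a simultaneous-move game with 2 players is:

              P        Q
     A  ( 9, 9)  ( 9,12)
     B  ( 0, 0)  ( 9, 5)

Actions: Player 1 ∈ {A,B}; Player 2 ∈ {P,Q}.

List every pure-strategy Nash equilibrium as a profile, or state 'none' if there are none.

(A,P): not NE [P2→Q gives 12>9]
(A,Q): NE
(B,P): not NE [P1→A gives 9>0; P2→Q gives 5>0]
(B,Q): NE

PSNE = {(A,Q), (B,Q)}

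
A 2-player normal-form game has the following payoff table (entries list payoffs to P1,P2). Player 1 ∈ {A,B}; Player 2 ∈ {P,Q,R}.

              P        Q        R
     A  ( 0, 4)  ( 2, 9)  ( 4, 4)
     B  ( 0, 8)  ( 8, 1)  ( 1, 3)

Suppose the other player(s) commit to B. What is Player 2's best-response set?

argmax u_2 = {P}

u_2(P vs B) = 8
u_2(Q vs B) = 1
u_2(R vs B) = 3
max payoff 8 at {P}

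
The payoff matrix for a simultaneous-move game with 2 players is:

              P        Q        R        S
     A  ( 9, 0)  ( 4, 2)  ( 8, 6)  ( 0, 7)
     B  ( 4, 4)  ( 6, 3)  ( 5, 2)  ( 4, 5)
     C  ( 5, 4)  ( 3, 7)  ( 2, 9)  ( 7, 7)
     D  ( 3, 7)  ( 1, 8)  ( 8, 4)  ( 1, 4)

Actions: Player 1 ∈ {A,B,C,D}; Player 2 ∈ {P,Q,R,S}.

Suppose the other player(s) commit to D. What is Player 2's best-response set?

u_2(P vs D) = 7
u_2(Q vs D) = 8
u_2(R vs D) = 4
u_2(S vs D) = 4
max payoff 8 at {Q}

BR_2 = {Q}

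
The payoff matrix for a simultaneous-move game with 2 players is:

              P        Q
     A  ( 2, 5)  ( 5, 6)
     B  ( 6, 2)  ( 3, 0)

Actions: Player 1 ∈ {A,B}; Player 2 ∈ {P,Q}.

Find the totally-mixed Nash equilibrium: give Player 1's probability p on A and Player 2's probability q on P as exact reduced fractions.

P1 indiff ⇒ q·2+(1-q)·5 = q·6+(1-q)·3 ⇒ q(-4) = (1-q)(-2) ⇒ q = 1/3
P2 indiff ⇒ p·5+(1-p)·2 = p·6+(1-p)·0 ⇒ p(-1) = (1-p)(-2) ⇒ p = 2/3

p=2/3, q=1/3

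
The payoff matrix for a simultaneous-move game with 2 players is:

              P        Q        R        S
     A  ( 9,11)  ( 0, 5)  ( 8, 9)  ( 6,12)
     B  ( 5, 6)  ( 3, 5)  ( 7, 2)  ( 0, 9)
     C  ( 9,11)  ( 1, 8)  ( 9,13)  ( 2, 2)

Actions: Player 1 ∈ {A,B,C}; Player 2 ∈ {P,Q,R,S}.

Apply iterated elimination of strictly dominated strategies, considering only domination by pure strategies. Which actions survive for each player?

Remaining: P1:{A,C} P2:{P,R,S}

P2 drop Q (P beats it: A:11>5 B:6>5 C:11>8)
P1 drop B (A beats it: P:9>5 R:8>7 S:6>0)
P1→{A,C} P2→{P,R,S}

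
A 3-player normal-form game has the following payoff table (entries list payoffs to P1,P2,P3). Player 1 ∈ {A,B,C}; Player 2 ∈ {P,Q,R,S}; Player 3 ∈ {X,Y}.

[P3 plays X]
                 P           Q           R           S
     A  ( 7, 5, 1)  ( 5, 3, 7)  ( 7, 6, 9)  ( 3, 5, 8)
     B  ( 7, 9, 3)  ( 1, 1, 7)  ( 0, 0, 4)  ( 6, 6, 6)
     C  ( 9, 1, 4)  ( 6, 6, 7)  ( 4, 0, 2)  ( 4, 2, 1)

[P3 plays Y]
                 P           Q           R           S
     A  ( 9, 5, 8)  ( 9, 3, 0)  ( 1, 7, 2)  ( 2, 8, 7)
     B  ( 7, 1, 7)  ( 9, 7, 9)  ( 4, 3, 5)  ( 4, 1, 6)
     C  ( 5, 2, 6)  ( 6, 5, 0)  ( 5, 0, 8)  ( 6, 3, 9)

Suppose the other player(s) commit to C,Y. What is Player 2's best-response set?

BR_2 = {Q}

u_2(P vs C,Y) = 2
u_2(Q vs C,Y) = 5
u_2(R vs C,Y) = 0
u_2(S vs C,Y) = 3
max payoff 5 at {Q}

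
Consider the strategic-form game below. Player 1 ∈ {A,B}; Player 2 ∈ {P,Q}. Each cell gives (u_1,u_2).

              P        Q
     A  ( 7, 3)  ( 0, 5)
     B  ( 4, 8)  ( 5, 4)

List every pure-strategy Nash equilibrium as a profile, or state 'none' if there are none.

No pure NE.

(A,P): not NE [P2→Q gives 5>3]
(A,Q): not NE [P1→B gives 5>0]
(B,P): not NE [P1→A gives 7>4]
(B,Q): not NE [P2→P gives 8>4]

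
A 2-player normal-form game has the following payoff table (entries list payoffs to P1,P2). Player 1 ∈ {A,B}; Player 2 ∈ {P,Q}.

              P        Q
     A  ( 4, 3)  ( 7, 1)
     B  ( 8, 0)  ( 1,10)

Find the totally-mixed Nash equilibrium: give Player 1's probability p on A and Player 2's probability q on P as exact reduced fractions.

P1 indiff ⇒ q·4+(1-q)·7 = q·8+(1-q)·1 ⇒ q(-4) = (1-q)(-6) ⇒ q = 3/5
P2 indiff ⇒ p·3+(1-p)·0 = p·1+(1-p)·10 ⇒ p(2) = (1-p)(10) ⇒ p = 5/6

p=5/6, q=3/5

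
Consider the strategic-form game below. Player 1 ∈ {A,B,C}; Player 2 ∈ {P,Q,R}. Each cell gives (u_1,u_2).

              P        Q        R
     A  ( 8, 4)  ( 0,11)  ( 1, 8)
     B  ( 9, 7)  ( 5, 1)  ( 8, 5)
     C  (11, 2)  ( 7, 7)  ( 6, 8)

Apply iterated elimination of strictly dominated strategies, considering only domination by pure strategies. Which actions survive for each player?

P1 drop A (B beats it: P:9>8 Q:5>0 R:8>1)
P2 drop Q (R beats it: B:5>1 C:8>7)
P1→{B,C} P2→{P,R}

Remaining: P1:{B,C} P2:{P,R}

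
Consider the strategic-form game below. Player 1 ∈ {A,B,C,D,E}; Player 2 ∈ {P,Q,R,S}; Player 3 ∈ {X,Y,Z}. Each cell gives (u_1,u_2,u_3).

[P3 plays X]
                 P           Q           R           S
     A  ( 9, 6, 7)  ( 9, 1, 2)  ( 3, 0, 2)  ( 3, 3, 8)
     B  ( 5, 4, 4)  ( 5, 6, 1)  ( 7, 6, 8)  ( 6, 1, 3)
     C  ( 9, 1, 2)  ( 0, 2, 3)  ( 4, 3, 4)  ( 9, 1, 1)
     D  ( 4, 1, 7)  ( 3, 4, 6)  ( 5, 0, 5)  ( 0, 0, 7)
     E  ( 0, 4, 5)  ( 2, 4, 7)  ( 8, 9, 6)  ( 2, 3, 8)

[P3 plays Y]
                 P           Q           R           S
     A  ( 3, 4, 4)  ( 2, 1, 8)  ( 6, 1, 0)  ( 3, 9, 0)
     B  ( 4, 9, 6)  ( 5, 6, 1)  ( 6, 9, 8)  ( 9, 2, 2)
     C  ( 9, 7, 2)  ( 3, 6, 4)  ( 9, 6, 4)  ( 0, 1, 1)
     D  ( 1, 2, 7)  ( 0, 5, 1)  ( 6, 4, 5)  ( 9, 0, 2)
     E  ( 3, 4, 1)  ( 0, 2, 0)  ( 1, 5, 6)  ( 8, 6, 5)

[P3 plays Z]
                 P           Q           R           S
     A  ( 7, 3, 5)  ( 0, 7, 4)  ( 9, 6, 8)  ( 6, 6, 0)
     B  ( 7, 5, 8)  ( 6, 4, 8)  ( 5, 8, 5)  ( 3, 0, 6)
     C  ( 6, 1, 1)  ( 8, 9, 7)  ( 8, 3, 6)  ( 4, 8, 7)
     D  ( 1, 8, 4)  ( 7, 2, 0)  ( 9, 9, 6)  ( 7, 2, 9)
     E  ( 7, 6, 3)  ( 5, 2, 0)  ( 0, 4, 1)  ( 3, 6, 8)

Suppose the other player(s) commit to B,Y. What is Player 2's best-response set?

u_2(P vs B,Y) = 9
u_2(Q vs B,Y) = 6
u_2(R vs B,Y) = 9
u_2(S vs B,Y) = 2
max payoff 9 at {P,R}

argmax u_2 = {P,R}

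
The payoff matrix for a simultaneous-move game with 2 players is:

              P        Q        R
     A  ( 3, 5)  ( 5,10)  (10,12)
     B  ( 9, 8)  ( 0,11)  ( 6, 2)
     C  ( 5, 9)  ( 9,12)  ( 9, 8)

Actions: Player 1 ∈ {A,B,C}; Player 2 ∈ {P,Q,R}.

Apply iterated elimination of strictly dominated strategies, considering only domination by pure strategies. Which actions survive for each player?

Survivors P1:{A,C} P2:{Q,R}

P2 drop P (Q beats it: A:10>5 B:11>8 C:12>9)
P1 drop B (A beats it: Q:5>0 R:10>6)
P1→{A,C} P2→{Q,R}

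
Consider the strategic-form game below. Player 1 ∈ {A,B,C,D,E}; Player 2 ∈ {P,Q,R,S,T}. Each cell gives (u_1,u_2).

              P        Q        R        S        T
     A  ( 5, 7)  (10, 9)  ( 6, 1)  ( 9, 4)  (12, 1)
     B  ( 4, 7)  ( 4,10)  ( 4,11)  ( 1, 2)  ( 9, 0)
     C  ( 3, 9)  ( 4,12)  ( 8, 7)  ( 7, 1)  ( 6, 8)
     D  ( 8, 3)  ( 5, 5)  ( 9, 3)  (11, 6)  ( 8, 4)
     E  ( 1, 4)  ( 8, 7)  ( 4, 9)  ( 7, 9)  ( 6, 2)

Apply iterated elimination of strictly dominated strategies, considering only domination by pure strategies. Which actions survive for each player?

P1 drop B (A beats it: P:5>4 Q:10>4 R:6>4 S:9>1 T:12>9)
P1 drop C (D beats it: P:8>3 Q:5>4 R:9>8 S:11>7 T:8>6)
P1 drop E (A beats it: P:5>1 Q:10>8 R:6>4 S:9>7 T:12>6)
P2 drop P (Q beats it: A:9>7 D:5>3)
P2 drop R (Q beats it: A:9>1 D:5>3)
P2 drop T (Q beats it: A:9>1 D:5>4)
P1→{A,D} P2→{Q,S}

Survivors P1:{A,D} P2:{Q,S}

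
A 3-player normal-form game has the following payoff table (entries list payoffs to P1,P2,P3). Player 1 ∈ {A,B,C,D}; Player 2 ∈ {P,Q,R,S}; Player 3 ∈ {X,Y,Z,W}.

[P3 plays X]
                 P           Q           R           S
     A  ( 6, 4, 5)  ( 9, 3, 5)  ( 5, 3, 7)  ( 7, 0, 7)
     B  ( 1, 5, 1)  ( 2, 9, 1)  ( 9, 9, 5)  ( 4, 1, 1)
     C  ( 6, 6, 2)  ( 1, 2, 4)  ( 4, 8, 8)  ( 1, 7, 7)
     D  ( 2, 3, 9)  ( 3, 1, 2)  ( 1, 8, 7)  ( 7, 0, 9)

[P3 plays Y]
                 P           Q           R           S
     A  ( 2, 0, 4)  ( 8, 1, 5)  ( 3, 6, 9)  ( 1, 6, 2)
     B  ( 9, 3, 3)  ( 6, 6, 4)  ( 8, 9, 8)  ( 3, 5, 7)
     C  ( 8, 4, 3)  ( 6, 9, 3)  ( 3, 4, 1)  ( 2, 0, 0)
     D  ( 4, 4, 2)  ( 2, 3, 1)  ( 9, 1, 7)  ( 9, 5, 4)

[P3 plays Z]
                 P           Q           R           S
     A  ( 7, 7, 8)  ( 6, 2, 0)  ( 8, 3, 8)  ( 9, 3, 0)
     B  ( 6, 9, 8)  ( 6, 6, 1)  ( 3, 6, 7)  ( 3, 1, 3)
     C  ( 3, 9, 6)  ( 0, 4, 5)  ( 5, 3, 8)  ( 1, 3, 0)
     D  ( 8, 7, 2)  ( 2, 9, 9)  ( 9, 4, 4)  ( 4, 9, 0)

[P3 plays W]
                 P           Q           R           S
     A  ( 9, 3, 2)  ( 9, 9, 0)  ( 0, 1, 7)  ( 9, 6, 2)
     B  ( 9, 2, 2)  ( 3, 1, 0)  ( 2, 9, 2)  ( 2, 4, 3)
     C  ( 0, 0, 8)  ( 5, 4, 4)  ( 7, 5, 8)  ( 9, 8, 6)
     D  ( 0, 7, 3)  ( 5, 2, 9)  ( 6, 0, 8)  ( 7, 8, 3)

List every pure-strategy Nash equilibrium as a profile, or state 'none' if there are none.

(A,P,X): not NE [P3→Z gives 8>5]
(A,P,Y): not NE [P1→B gives 9>2; P2→S gives 6>0; P3→Z gives 8>4]
(A,P,Z): not NE [P1→D gives 8>7]
(A,P,W): not NE [P2→Q gives 9>3; P3→Z gives 8>2]
(A,Q,X): not NE [P2→P gives 4>3]
(A,Q,Y): not NE [P2→S gives 6>1]
(A,Q,Z): not NE [P2→P gives 7>2; P3→Y gives 5>0]
(A,Q,W): not NE [P3→Y gives 5>0]
(A,R,X): not NE [P1→B gives 9>5; P2→P gives 4>3; P3→Y gives 9>7]
(A,R,Y): not NE [P1→D gives 9>3]
(A,R,Z): not NE [P1→D gives 9>8; P2→P gives 7>3; P3→Y gives 9>8]
(A,R,W): not NE [P1→C gives 7>0; P2→Q gives 9>1; P3→Y gives 9>7]
(A,S,X): not NE [P2→P gives 4>0]
(A,S,Y): not NE [P1→D gives 9>1; P3→X gives 7>2]
(A,S,Z): not NE [P2→P gives 7>3; P3→X gives 7>0]
(A,S,W): not NE [P2→Q gives 9>6; P3→X gives 7>2]
(B,P,X): not NE [P1→C gives 6>1; P2→R gives 9>5; P3→Z gives 8>1]
(B,P,Y): not NE [P2→R gives 9>3; P3→Z gives 8>3]
(B,P,Z): not NE [P1→D gives 8>6]
(B,P,W): not NE [P2→R gives 9>2; P3→Z gives 8>2]
(B,Q,X): not NE [P1→A gives 9>2; P3→Y gives 4>1]
(B,Q,Y): not NE [P1→A gives 8>6; P2→R gives 9>6]
(B,Q,Z): not NE [P2→P gives 9>6; P3→Y gives 4>1]
(B,Q,W): not NE [P1→A gives 9>3; P2→R gives 9>1; P3→Y gives 4>0]
(B,R,X): not NE [P3→Y gives 8>5]
(B,R,Y): not NE [P1→D gives 9>8]
(B,R,Z): not NE [P1→D gives 9>3; P2→P gives 9>6; P3→Y gives 8>7]
(B,R,W): not NE [P1→C gives 7>2; P3→Y gives 8>2]
(B,S,X): not NE [P1→D gives 7>4; P2→R gives 9>1; P3→Y gives 7>1]
(B,S,Y): not NE [P1→D gives 9>3; P2→R gives 9>5]
(B,S,Z): not NE [P1→A gives 9>3; P2→P gives 9>1; P3→Y gives 7>3]
(B,S,W): not NE [P1→C gives 9>2; P2→R gives 9>4; P3→Y gives 7>3]
(C,P,X): not NE [P2→R gives 8>6; P3→W gives 8>2]
(C,P,Y): not NE [P1→B gives 9>8; P2→Q gives 9>4; P3→W gives 8>3]
(C,P,Z): not NE [P1→D gives 8>3; P3→W gives 8>6]
(C,P,W): not NE [P1→B gives 9>0; P2→S gives 8>0]
(C,Q,X): not NE [P1→A gives 9>1; P2→R gives 8>2; P3→Z gives 5>4]
(C,Q,Y): not NE [P1→A gives 8>6; P3→Z gives 5>3]
(C,Q,Z): not NE [P1→B gives 6>0; P2→P gives 9>4]
(C,Q,W): not NE [P1→A gives 9>5; P2→S gives 8>4; P3→Z gives 5>4]
(C,R,X): not NE [P1→B gives 9>4]
(C,R,Y): not NE [P1→D gives 9>3; P2→Q gives 9>4; P3→W gives 8>1]
(C,R,Z): not NE [P1→D gives 9>5; P2→P gives 9>3]
(C,R,W): not NE [P2→S gives 8>5]
(C,S,X): not NE [P1→D gives 7>1; P2→R gives 8>7]
(C,S,Y): not NE [P1→D gives 9>2; P2→Q gives 9>0; P3→X gives 7>0]
(C,S,Z): not NE [P1→A gives 9>1; P2→P gives 9>3; P3→X gives 7>0]
(C,S,W): not NE [P3→X gives 7>6]
(D,P,X): not NE [P1→C gives 6>2; P2→R gives 8>3]
(D,P,Y): not NE [P1→B gives 9>4; P2→S gives 5>4; P3→X gives 9>2]
(D,P,Z): not NE [P2→S gives 9>7; P3→X gives 9>2]
(D,P,W): not NE [P1→B gives 9>0; P2→S gives 8>7; P3→X gives 9>3]
(D,Q,X): not NE [P1→A gives 9>3; P2→R gives 8>1; P3→W gives 9>2]
(D,Q,Y): not NE [P1→A gives 8>2; P2→S gives 5>3; P3→W gives 9>1]
(D,Q,Z): not NE [P1→B gives 6>2]
(D,Q,W): not NE [P1→A gives 9>5; P2→S gives 8>2]
(D,R,X): not NE [P1→B gives 9>1; P3→W gives 8>7]
(D,R,Y): not NE [P2→S gives 5>1; P3→W gives 8>7]
(D,R,Z): not NE [P2→S gives 9>4; P3→W gives 8>4]
(D,R,W): not NE [P1→C gives 7>6; P2→S gives 8>0]
(D,S,X): not NE [P2→R gives 8>0]
(D,S,Y): not NE [P3→X gives 9>4]
(D,S,Z): not NE [P1→A gives 9>4; P3→X gives 9>0]
(D,S,W): not NE [P1→C gives 9>7; P3→X gives 9>3]

No pure NE.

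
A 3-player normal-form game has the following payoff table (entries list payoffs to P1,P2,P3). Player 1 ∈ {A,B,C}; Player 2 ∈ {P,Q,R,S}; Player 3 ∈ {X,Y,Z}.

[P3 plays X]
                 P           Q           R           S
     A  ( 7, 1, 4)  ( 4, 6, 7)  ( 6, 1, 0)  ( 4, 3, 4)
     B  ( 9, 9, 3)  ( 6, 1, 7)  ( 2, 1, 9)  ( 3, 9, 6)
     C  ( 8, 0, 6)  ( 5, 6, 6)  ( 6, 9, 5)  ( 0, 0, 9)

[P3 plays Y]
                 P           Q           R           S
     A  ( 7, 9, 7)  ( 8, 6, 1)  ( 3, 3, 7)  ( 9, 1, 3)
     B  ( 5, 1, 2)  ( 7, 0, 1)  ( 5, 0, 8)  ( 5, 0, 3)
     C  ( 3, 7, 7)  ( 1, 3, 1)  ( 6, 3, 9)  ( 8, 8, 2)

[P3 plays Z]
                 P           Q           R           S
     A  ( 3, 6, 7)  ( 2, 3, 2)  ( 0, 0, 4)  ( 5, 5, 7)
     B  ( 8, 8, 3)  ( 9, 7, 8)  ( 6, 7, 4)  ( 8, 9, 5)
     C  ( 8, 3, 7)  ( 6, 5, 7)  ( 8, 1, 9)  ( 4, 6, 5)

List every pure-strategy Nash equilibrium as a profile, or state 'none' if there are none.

PSNE = {(A,P,Y), (B,P,X)}

(A,P,X): not NE [P1→B gives 9>7; P2→Q gives 6>1; P3→Z gives 7>4]
(A,P,Y): NE
(A,P,Z): not NE [P1→C gives 8>3]
(A,Q,X): not NE [P1→B gives 6>4]
(A,Q,Y): not NE [P2→P gives 9>6; P3→X gives 7>1]
(A,Q,Z): not NE [P1→B gives 9>2; P2→P gives 6>3; P3→X gives 7>2]
(A,R,X): not NE [P2→Q gives 6>1; P3→Y gives 7>0]
(A,R,Y): not NE [P1→C gives 6>3; P2→P gives 9>3]
(A,R,Z): not NE [P1→C gives 8>0; P2→P gives 6>0; P3→Y gives 7>4]
(A,S,X): not NE [P2→Q gives 6>3; P3→Z gives 7>4]
(A,S,Y): not NE [P2→P gives 9>1; P3→Z gives 7>3]
(A,S,Z): not NE [P1→B gives 8>5; P2→P gives 6>5]
(B,P,X): NE
(B,P,Y): not NE [P1→A gives 7>5; P3→Z gives 3>2]
(B,P,Z): not NE [P2→S gives 9>8]
(B,Q,X): not NE [P2→S gives 9>1; P3→Z gives 8>7]
(B,Q,Y): not NE [P1→A gives 8>7; P2→P gives 1>0; P3→Z gives 8>1]
(B,Q,Z): not NE [P2→S gives 9>7]
(B,R,X): not NE [P1→C gives 6>2; P2→S gives 9>1]
(B,R,Y): not NE [P1→C gives 6>5; P2→P gives 1>0; P3→X gives 9>8]
(B,R,Z): not NE [P1→C gives 8>6; P2→S gives 9>7; P3→X gives 9>4]
(B,S,X): not NE [P1→A gives 4>3]
(B,S,Y): not NE [P1→A gives 9>5; P2→P gives 1>0; P3→X gives 6>3]
(B,S,Z): not NE [P3→X gives 6>5]
(C,P,X): not NE [P1→B gives 9>8; P2→R gives 9>0; P3→Z gives 7>6]
(C,P,Y): not NE [P1→A gives 7>3; P2→S gives 8>7]
(C,P,Z): not NE [P2→S gives 6>3]
(C,Q,X): not NE [P1→B gives 6>5; P2→R gives 9>6; P3→Z gives 7>6]
(C,Q,Y): not NE [P1→A gives 8>1; P2→S gives 8>3; P3→Z gives 7>1]
(C,Q,Z): not NE [P1→B gives 9>6; P2→S gives 6>5]
(C,R,X): not NE [P3→Z gives 9>5]
(C,R,Y): not NE [P2→S gives 8>3]
(C,R,Z): not NE [P2→S gives 6>1]
(C,S,X): not NE [P1→A gives 4>0; P2→R gives 9>0]
(C,S,Y): not NE [P1→A gives 9>8; P3→X gives 9>2]
(C,S,Z): not NE [P1→B gives 8>4; P3→X gives 9>5]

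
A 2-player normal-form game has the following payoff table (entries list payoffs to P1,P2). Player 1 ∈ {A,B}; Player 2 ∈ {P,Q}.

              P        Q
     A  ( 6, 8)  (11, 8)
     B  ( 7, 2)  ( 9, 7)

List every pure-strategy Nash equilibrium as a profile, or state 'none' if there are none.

PSNE = {(A,Q)}

(A,P): not NE [P1→B gives 7>6]
(A,Q): NE
(B,P): not NE [P2→Q gives 7>2]
(B,Q): not NE [P1→A gives 11>9]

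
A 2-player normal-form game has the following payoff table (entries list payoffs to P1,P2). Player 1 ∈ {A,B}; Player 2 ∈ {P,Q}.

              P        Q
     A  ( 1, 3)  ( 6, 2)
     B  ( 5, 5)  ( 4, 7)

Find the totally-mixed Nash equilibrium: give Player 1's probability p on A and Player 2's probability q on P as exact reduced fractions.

p=2/3, q=1/3

P1 indiff ⇒ q·1+(1-q)·6 = q·5+(1-q)·4 ⇒ q(-4) = (1-q)(-2) ⇒ q = 1/3
P2 indiff ⇒ p·3+(1-p)·5 = p·2+(1-p)·7 ⇒ p(1) = (1-p)(2) ⇒ p = 2/3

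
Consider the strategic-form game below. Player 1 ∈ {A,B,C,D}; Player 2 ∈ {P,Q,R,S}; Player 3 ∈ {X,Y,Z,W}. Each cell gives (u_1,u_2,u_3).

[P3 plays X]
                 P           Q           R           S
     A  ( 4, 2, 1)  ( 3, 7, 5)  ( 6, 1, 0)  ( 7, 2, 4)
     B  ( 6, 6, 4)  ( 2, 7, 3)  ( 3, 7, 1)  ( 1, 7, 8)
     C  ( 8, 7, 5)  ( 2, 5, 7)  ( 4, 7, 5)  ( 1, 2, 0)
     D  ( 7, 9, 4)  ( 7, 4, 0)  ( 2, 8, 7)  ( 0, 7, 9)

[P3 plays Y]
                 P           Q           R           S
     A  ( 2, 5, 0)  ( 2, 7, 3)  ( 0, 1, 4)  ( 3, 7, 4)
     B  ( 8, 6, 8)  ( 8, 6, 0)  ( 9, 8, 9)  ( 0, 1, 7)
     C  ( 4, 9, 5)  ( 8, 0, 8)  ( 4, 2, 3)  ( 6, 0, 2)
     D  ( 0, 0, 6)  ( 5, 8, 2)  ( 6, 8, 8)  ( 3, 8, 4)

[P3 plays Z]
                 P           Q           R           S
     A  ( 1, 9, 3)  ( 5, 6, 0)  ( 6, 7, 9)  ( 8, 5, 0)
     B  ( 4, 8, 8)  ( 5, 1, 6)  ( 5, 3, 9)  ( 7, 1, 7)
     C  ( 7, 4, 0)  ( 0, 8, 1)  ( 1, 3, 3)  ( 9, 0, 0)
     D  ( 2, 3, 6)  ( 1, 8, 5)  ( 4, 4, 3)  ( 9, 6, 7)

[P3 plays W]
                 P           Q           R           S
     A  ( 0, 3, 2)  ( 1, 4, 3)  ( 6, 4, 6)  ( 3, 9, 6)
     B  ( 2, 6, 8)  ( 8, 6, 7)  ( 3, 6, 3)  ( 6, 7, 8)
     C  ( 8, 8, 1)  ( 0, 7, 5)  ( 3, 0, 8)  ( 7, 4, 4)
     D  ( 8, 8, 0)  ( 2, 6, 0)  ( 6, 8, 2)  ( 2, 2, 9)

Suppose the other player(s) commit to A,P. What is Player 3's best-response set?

u_3(X vs A,P) = 1
u_3(Y vs A,P) = 0
u_3(Z vs A,P) = 3
u_3(W vs A,P) = 2
max payoff 3 at {Z}

argmax u_3 = {Z}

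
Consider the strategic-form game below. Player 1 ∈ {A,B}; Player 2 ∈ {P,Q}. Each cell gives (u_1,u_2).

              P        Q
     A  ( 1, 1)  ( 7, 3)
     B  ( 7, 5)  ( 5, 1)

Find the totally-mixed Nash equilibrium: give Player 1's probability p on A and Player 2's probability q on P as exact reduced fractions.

(p,q) = (2/3, 1/4)

P1 indiff ⇒ q·1+(1-q)·7 = q·7+(1-q)·5 ⇒ q(-6) = (1-q)(-2) ⇒ q = 1/4
P2 indiff ⇒ p·1+(1-p)·5 = p·3+(1-p)·1 ⇒ p(-2) = (1-p)(-4) ⇒ p = 2/3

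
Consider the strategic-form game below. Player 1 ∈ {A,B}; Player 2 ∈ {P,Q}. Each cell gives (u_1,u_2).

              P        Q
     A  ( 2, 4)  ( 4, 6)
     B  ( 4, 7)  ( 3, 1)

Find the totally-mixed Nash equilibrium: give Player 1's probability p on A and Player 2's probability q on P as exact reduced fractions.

p=3/4, q=1/3

P1 indiff ⇒ q·2+(1-q)·4 = q·4+(1-q)·3 ⇒ q(-2) = (1-q)(-1) ⇒ q = 1/3
P2 indiff ⇒ p·4+(1-p)·7 = p·6+(1-p)·1 ⇒ p(-2) = (1-p)(-6) ⇒ p = 3/4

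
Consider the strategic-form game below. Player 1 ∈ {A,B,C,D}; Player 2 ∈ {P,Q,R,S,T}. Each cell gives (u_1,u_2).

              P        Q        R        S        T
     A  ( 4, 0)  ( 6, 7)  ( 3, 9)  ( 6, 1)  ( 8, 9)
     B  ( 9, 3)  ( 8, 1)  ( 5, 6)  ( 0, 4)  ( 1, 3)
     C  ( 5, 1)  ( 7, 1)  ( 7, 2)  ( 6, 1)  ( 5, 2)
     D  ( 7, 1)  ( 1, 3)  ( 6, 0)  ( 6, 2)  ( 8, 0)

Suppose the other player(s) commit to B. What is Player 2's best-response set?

u_2(P vs B) = 3
u_2(Q vs B) = 1
u_2(R vs B) = 6
u_2(S vs B) = 4
u_2(T vs B) = 3
max payoff 6 at {R}

argmax u_2 = {R}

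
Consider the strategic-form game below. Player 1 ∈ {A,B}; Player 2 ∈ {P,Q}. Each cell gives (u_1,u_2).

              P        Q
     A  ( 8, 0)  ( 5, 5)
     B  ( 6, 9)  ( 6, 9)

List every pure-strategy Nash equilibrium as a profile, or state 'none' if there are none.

PSNE = {(B,Q)}

(A,P): not NE [P2→Q gives 5>0]
(A,Q): not NE [P1→B gives 6>5]
(B,P): not NE [P1→A gives 8>6]
(B,Q): NE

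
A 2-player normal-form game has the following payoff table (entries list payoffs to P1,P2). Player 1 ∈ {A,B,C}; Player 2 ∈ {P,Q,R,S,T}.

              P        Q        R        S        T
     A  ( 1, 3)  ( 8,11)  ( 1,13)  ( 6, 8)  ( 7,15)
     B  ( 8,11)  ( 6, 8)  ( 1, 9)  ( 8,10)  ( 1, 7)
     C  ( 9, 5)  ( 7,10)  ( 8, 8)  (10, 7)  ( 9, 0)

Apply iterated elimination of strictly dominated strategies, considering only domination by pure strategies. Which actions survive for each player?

P1 drop B (C beats it: P:9>8 Q:7>6 R:8>1 S:10>8 T:9>1)
P2 drop P (Q beats it: A:11>3 C:10>5)
P2 drop S (Q beats it: A:11>8 C:10>7)
P1→{A,C} P2→{Q,R,T}

Remaining: P1:{A,C} P2:{Q,R,T}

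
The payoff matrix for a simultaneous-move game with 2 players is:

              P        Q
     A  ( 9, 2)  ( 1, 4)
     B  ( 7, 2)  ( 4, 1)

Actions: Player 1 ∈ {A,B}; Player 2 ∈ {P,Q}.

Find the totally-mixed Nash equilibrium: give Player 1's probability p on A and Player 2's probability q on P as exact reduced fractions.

P1 indiff ⇒ q·9+(1-q)·1 = q·7+(1-q)·4 ⇒ q(2) = (1-q)(3) ⇒ q = 3/5
P2 indiff ⇒ p·2+(1-p)·2 = p·4+(1-p)·1 ⇒ p(-2) = (1-p)(-1) ⇒ p = 1/3

p=1/3, q=3/5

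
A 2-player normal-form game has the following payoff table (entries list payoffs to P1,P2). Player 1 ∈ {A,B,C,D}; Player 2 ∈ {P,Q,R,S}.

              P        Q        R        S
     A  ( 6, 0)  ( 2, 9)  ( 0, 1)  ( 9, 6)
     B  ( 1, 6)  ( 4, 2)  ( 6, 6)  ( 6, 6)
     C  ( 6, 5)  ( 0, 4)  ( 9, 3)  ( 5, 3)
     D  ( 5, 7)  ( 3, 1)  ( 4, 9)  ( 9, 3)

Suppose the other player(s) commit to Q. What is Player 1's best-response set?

u_1(A vs Q) = 2
u_1(B vs Q) = 4
u_1(C vs Q) = 0
u_1(D vs Q) = 3
max payoff 4 at {B}

BR_1 = {B}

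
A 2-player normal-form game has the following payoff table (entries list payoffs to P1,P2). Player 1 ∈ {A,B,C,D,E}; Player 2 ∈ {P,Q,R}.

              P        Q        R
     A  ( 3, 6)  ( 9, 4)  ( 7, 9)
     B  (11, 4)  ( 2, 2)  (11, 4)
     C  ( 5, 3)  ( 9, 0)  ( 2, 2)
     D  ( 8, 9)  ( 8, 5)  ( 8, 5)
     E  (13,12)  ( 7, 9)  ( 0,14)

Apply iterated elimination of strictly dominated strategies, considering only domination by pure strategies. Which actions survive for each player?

IESDS → P1:{B,E} P2:{P,R}

P2 drop Q (P beats it: A:6>4 B:4>2 C:3>0 D:9>5 E:12>9)
P1 drop A (B beats it: P:11>3 R:11>7)
P1 drop C (B beats it: P:11>5 R:11>2)
P1 drop D (B beats it: P:11>8 R:11>8)
P1→{B,E} P2→{P,R}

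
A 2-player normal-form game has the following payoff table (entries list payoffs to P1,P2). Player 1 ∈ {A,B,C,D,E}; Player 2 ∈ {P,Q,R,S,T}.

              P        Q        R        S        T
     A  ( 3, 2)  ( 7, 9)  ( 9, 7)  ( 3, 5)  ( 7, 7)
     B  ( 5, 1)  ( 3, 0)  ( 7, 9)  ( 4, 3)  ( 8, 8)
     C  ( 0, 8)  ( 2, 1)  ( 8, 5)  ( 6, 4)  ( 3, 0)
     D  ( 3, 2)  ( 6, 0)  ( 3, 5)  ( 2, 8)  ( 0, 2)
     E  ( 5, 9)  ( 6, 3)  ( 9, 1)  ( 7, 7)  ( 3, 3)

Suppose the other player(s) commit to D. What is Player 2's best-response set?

argmax u_2 = {S}

u_2(P vs D) = 2
u_2(Q vs D) = 0
u_2(R vs D) = 5
u_2(S vs D) = 8
u_2(T vs D) = 2
max payoff 8 at {S}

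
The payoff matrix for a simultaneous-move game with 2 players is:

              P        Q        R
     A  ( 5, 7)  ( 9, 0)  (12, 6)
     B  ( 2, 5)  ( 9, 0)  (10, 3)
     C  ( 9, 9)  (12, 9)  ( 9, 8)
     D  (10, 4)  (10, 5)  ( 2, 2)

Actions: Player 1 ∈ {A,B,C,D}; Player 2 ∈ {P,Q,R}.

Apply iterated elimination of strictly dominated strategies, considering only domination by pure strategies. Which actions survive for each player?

P2 drop R (P beats it: A:7>6 B:5>3 C:9>8 D:4>2)
P1 drop A (C beats it: P:9>5 Q:12>9)
P1 drop B (C beats it: P:9>2 Q:12>9)
P1→{C,D} P2→{P,Q}

IESDS → P1:{C,D} P2:{P,Q}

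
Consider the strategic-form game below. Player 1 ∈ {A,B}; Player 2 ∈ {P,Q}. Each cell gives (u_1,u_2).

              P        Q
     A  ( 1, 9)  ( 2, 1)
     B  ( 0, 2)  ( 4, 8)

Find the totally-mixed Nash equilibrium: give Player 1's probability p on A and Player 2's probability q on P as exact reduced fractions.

P1 indiff ⇒ q·1+(1-q)·2 = q·0+(1-q)·4 ⇒ q(1) = (1-q)(2) ⇒ q = 2/3
P2 indiff ⇒ p·9+(1-p)·2 = p·1+(1-p)·8 ⇒ p(8) = (1-p)(6) ⇒ p = 3/7

p=3/7, q=2/3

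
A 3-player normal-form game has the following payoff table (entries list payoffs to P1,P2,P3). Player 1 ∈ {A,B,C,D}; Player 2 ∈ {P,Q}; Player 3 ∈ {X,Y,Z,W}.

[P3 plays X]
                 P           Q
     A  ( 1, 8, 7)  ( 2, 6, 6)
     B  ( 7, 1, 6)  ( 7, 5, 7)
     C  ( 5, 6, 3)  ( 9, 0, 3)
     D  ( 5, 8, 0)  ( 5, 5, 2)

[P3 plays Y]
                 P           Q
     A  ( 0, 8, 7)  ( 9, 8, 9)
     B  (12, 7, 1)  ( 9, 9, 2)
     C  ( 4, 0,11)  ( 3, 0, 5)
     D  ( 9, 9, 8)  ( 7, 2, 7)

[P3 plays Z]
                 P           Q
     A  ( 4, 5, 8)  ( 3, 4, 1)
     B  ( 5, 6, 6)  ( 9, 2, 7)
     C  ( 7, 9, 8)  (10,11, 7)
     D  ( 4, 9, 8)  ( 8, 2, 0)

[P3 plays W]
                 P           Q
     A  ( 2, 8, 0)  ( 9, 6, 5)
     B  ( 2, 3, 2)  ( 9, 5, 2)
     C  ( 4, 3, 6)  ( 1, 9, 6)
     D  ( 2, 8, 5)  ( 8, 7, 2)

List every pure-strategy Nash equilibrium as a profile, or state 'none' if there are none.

NE set: (A,Q,Y), (C,Q,Z)

(A,P,X): not NE [P1→B gives 7>1; P3→Z gives 8>7]
(A,P,Y): not NE [P1→B gives 12>0; P3→Z gives 8>7]
(A,P,Z): not NE [P1→C gives 7>4]
(A,P,W): not NE [P1→C gives 4>2; P3→Z gives 8>0]
(A,Q,X): not NE [P1→C gives 9>2; P2→P gives 8>6; P3→Y gives 9>6]
(A,Q,Y): NE
(A,Q,Z): not NE [P1→C gives 10>3; P2→P gives 5>4; P3→Y gives 9>1]
(A,Q,W): not NE [P2→P gives 8>6; P3→Y gives 9>5]
(B,P,X): not NE [P2→Q gives 5>1]
(B,P,Y): not NE [P2→Q gives 9>7; P3→Z gives 6>1]
(B,P,Z): not NE [P1→C gives 7>5]
(B,P,W): not NE [P1→C gives 4>2; P2→Q gives 5>3; P3→Z gives 6>2]
(B,Q,X): not NE [P1→C gives 9>7]
(B,Q,Y): not NE [P3→Z gives 7>2]
(B,Q,Z): not NE [P1→C gives 10>9; P2→P gives 6>2]
(B,Q,W): not NE [P3→Z gives 7>2]
(C,P,X): not NE [P1→B gives 7>5; P3→Y gives 11>3]
(C,P,Y): not NE [P1→B gives 12>4]
(C,P,Z): not NE [P2→Q gives 11>9; P3→Y gives 11>8]
(C,P,W): not NE [P2→Q gives 9>3; P3→Y gives 11>6]
(C,Q,X): not NE [P2→P gives 6>0; P3→Z gives 7>3]
(C,Q,Y): not NE [P1→B gives 9>3; P3→Z gives 7>5]
(C,Q,Z): NE
(C,Q,W): not NE [P1→B gives 9>1; P3→Z gives 7>6]
(D,P,X): not NE [P1→B gives 7>5; P3→Z gives 8>0]
(D,P,Y): not NE [P1→B gives 12>9]
(D,P,Z): not NE [P1→C gives 7>4]
(D,P,W): not NE [P1→C gives 4>2; P3→Z gives 8>5]
(D,Q,X): not NE [P1→C gives 9>5; P2→P gives 8>5; P3→Y gives 7>2]
(D,Q,Y): not NE [P1→B gives 9>7; P2→P gives 9>2]
(D,Q,Z): not NE [P1→C gives 10>8; P2→P gives 9>2; P3→Y gives 7>0]
(D,Q,W): not NE [P1→B gives 9>8; P2→P gives 8>7; P3→Y gives 7>2]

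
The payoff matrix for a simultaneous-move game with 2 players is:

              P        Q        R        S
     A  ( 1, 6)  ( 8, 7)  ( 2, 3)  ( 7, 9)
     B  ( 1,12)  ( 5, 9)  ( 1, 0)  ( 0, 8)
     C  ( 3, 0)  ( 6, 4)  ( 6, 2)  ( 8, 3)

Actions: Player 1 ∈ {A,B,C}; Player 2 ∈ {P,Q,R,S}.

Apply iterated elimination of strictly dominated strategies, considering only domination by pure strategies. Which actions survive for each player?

P1 drop B (C beats it: P:3>1 Q:6>5 R:6>1 S:8>0)
P2 drop P (Q beats it: A:7>6 C:4>0)
P2 drop R (Q beats it: A:7>3 C:4>2)
P1→{A,C} P2→{Q,S}

Survivors P1:{A,C} P2:{Q,S}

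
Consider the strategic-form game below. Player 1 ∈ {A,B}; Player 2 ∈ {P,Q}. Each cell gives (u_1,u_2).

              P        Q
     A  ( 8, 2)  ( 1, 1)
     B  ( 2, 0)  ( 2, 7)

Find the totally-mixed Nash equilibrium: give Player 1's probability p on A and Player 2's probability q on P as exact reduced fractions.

P1 indiff ⇒ q·8+(1-q)·1 = q·2+(1-q)·2 ⇒ q(6) = (1-q)(1) ⇒ q = 1/7
P2 indiff ⇒ p·2+(1-p)·0 = p·1+(1-p)·7 ⇒ p(1) = (1-p)(7) ⇒ p = 7/8

(p,q) = (7/8, 1/7)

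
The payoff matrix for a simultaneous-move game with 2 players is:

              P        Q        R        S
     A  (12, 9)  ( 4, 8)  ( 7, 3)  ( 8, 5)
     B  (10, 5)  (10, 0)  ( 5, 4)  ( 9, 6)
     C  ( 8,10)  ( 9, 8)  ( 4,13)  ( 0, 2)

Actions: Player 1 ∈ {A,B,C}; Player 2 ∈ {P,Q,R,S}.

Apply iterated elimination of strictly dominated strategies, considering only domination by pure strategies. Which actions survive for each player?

P1 drop C (B beats it: P:10>8 Q:10>9 R:5>4 S:9>0)
P2 drop Q (P beats it: A:9>8 B:5>0)
P2 drop R (P beats it: A:9>3 B:5>4)
P1→{A,B} P2→{P,S}

Survivors P1:{A,B} P2:{P,S}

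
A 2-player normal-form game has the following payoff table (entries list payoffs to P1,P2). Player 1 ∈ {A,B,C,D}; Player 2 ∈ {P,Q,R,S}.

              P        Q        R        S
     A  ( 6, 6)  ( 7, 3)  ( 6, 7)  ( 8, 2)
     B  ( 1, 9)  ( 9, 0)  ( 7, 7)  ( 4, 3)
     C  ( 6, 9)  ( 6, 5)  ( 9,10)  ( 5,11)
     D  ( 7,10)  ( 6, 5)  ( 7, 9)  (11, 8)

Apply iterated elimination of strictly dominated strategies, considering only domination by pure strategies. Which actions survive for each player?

Survivors P1:{C,D} P2:{P,R,S}

P2 drop Q (P beats it: A:6>3 B:9>0 C:9>5 D:10>5)
P1 drop A (D beats it: P:7>6 R:7>6 S:11>8)
P1 drop B (C beats it: P:6>1 R:9>7 S:5>4)
P1→{C,D} P2→{P,R,S}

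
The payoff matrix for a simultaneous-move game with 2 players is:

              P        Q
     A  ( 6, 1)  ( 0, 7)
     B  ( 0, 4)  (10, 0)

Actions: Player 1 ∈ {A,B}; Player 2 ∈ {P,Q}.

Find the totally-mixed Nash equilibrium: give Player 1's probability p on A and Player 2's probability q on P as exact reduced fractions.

p=2/5, q=5/8

P1 indiff ⇒ q·6+(1-q)·0 = q·0+(1-q)·10 ⇒ q(6) = (1-q)(10) ⇒ q = 5/8
P2 indiff ⇒ p·1+(1-p)·4 = p·7+(1-p)·0 ⇒ p(-6) = (1-p)(-4) ⇒ p = 2/5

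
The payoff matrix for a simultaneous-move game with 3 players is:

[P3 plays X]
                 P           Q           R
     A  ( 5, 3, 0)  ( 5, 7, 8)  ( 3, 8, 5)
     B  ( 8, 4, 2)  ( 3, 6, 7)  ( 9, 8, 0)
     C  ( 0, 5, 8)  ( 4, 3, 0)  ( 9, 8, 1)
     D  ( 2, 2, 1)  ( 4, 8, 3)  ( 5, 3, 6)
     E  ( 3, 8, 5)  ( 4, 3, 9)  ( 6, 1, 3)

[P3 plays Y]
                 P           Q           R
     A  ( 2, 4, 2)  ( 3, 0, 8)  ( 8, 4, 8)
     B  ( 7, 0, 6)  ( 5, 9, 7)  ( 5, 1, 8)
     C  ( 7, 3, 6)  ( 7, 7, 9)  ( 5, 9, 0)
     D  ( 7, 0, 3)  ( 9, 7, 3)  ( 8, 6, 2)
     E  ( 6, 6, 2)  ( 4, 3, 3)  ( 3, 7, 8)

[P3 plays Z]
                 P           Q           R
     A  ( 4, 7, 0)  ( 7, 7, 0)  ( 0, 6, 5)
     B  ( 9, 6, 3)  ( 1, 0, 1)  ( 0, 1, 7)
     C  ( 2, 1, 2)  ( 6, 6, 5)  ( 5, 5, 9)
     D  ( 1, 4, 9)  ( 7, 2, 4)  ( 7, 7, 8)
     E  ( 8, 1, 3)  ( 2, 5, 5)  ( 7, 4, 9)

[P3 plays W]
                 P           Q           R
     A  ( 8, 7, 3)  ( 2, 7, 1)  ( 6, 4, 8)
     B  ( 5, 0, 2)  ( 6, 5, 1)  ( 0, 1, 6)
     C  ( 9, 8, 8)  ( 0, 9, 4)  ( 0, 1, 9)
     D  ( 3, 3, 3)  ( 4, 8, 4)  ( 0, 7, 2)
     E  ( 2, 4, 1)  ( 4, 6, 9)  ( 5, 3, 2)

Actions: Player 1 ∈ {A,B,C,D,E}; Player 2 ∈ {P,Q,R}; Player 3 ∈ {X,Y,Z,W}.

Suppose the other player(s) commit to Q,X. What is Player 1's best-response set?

BR_1 = {A}

u_1(A vs Q,X) = 5
u_1(B vs Q,X) = 3
u_1(C vs Q,X) = 4
u_1(D vs Q,X) = 4
u_1(E vs Q,X) = 4
max payoff 5 at {A}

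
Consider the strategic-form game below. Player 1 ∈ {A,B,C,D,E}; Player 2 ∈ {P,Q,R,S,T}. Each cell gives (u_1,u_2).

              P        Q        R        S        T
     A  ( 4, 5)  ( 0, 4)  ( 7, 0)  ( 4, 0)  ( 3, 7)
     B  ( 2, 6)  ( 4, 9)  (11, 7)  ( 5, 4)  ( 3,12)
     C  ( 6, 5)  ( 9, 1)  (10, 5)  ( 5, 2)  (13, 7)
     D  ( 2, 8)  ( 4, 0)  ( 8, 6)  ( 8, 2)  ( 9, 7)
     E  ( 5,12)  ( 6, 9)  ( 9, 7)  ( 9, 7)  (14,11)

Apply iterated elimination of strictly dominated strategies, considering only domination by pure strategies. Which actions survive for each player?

P1 drop A (C beats it: P:6>4 Q:9>0 R:10>7 S:5>4 T:13>3)
P1 drop D (E beats it: P:5>2 Q:6>4 R:9>8 S:9>8 T:14>9)
P2 drop Q (T beats it: B:12>9 C:7>1 E:11>9)
P2 drop R (T beats it: B:12>7 C:7>5 E:11>7)
P1 drop B (E beats it: P:5>2 S:9>5 T:14>3)
P2 drop S (P beats it: C:5>2 E:12>7)
P1→{C,E} P2→{P,T}

IESDS → P1:{C,E} P2:{P,T}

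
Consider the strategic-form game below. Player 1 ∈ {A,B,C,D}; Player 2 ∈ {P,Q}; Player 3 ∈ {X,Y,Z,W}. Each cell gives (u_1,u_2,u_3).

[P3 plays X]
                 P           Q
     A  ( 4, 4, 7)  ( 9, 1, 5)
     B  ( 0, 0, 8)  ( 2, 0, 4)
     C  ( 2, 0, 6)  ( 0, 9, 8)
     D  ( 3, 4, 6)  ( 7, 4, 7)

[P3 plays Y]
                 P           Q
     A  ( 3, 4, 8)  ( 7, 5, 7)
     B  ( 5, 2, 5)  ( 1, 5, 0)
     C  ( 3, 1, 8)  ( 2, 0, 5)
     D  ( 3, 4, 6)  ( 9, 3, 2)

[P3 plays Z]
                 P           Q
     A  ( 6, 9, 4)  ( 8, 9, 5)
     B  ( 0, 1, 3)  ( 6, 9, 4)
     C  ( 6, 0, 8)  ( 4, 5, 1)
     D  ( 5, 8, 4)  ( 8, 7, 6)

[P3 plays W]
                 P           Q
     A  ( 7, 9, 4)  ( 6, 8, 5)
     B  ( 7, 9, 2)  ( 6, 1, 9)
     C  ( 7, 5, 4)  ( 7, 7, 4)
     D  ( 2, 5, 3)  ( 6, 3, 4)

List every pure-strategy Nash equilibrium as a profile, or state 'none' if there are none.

Equilibria: none

(A,P,X): not NE [P3→Y gives 8>7]
(A,P,Y): not NE [P1→B gives 5>3; P2→Q gives 5>4]
(A,P,Z): not NE [P3→Y gives 8>4]
(A,P,W): not NE [P3→Y gives 8>4]
(A,Q,X): not NE [P2→P gives 4>1; P3→Y gives 7>5]
(A,Q,Y): not NE [P1→D gives 9>7]
(A,Q,Z): not NE [P3→Y gives 7>5]
(A,Q,W): not NE [P1→C gives 7>6; P2→P gives 9>8; P3→Y gives 7>5]
(B,P,X): not NE [P1→A gives 4>0]
(B,P,Y): not NE [P2→Q gives 5>2; P3→X gives 8>5]
(B,P,Z): not NE [P1→C gives 6>0; P2→Q gives 9>1; P3→X gives 8>3]
(B,P,W): not NE [P3→X gives 8>2]
(B,Q,X): not NE [P1→A gives 9>2; P3→W gives 9>4]
(B,Q,Y): not NE [P1→D gives 9>1; P3→W gives 9>0]
(B,Q,Z): not NE [P1→D gives 8>6; P3→W gives 9>4]
(B,Q,W): not NE [P1→C gives 7>6; P2→P gives 9>1]
(C,P,X): not NE [P1→A gives 4>2; P2→Q gives 9>0; P3→Z gives 8>6]
(C,P,Y): not NE [P1→B gives 5>3]
(C,P,Z): not NE [P2→Q gives 5>0]
(C,P,W): not NE [P2→Q gives 7>5; P3→Z gives 8>4]
(C,Q,X): not NE [P1→A gives 9>0]
(C,Q,Y): not NE [P1→D gives 9>2; P2→P gives 1>0; P3→X gives 8>5]
(C,Q,Z): not NE [P1→D gives 8>4; P3→X gives 8>1]
(C,Q,W): not NE [P3→X gives 8>4]
(D,P,X): not NE [P1→A gives 4>3]
(D,P,Y): not NE [P1→B gives 5>3]
(D,P,Z): not NE [P1→C gives 6>5; P3→Y gives 6>4]
(D,P,W): not NE [P1→C gives 7>2; P3→Y gives 6>3]
(D,Q,X): not NE [P1→A gives 9>7]
(D,Q,Y): not NE [P2→P gives 4>3; P3→X gives 7>2]
(D,Q,Z): not NE [P2→P gives 8>7; P3→X gives 7>6]
(D,Q,W): not NE [P1→C gives 7>6; P2→P gives 5>3; P3→X gives 7>4]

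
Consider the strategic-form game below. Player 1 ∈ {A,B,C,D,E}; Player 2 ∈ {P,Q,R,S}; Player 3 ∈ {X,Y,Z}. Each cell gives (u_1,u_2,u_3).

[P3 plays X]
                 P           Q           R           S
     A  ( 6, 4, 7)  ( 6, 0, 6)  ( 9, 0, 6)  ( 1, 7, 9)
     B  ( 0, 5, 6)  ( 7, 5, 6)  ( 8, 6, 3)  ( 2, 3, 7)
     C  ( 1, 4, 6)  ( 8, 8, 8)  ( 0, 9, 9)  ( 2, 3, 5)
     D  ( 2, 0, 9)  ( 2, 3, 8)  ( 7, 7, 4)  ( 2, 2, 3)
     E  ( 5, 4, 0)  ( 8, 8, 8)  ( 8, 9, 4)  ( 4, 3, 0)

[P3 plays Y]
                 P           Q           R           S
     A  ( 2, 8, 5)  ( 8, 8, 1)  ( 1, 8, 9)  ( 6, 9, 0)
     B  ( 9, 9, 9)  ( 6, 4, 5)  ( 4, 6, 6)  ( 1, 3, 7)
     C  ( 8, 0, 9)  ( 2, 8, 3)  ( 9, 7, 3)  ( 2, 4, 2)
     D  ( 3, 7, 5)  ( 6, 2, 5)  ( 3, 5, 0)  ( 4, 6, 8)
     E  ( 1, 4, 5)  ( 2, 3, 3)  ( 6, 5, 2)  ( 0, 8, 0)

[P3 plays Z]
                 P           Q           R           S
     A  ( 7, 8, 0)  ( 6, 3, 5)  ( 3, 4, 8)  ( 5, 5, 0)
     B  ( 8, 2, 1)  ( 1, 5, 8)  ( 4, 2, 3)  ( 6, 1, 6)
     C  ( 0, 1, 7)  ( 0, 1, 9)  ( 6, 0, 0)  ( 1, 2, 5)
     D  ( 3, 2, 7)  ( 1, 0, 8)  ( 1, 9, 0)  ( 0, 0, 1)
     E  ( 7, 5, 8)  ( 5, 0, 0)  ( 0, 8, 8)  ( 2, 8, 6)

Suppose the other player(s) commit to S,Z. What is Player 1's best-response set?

BR_1 = {B}

u_1(A vs S,Z) = 5
u_1(B vs S,Z) = 6
u_1(C vs S,Z) = 1
u_1(D vs S,Z) = 0
u_1(E vs S,Z) = 2
max payoff 6 at {B}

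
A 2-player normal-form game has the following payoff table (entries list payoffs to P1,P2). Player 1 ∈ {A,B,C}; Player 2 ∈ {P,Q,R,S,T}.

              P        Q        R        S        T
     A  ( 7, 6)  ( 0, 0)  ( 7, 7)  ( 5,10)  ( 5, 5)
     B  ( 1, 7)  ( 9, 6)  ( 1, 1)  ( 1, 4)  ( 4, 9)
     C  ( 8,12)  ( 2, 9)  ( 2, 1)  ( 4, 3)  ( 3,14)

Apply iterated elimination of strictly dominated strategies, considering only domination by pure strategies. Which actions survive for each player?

IESDS → P1:{A,C} P2:{P,S,T}

P2 drop Q (P beats it: A:6>0 B:7>6 C:12>9)
P1 drop B (A beats it: P:7>1 R:7>1 S:5>1 T:5>4)
P2 drop R (S beats it: A:10>7 C:3>1)
P1→{A,C} P2→{P,S,T}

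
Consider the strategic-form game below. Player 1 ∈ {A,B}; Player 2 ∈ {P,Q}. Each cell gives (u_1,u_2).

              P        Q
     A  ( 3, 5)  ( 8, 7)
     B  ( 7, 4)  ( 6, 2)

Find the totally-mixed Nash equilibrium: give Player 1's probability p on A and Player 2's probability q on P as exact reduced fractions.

P1 mixes 1/2 on A; P2 mixes 1/3 on P

P1 indiff ⇒ q·3+(1-q)·8 = q·7+(1-q)·6 ⇒ q(-4) = (1-q)(-2) ⇒ q = 1/3
P2 indiff ⇒ p·5+(1-p)·4 = p·7+(1-p)·2 ⇒ p(-2) = (1-p)(-2) ⇒ p = 1/2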